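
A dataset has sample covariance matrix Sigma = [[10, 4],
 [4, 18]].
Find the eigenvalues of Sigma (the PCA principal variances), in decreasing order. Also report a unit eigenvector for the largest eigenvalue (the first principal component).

Step 1 — characteristic polynomial of 2×2 Sigma:
  det(Sigma - λI) = λ² - trace · λ + det = 0.
  trace = 10 + 18 = 28, det = 10·18 - (4)² = 164.
Step 2 — discriminant:
  Δ = trace² - 4·det = 784 - 656 = 128.
Step 3 — eigenvalues:
  λ = (trace ± √Δ)/2 = (28 ± 11.3137)/2,
  λ_1 = 19.6569,  λ_2 = 8.3431.

Step 4 — unit eigenvector for λ_1: solve (Sigma - λ_1 I)v = 0. First row:
  (10 - 19.6569)·v_x + (4)·v_y = 0, i.e. (-9.6569)·v_x + (4)·v_y = 0,
  so v ∝ (b, λ_1 - a) = (4, 9.6569) = u.
  ||u|| = √((4)² + (9.6569)²) = √(109.2548) ≈ 10.4525,
  v_1 = u/||u|| ≈ (0.3827, 0.9239) (||v_1|| = 1).

λ_1 = 19.6569,  λ_2 = 8.3431;  v_1 ≈ (0.3827, 0.9239)


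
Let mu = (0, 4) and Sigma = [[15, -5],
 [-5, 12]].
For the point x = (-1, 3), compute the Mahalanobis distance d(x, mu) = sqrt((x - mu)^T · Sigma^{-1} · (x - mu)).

Step 1 — centre the observation: (x - mu) = (-1, -1).

Step 2 — invert Sigma. det(Sigma) = 15·12 - (-5)² = 155.
  Sigma^{-1} = (1/det) · [[d, -b], [-b, a]] = [[0.0774, 0.0323],
 [0.0323, 0.0968]].

Step 3 — form the quadratic (x - mu)^T · Sigma^{-1} · (x - mu):
  Sigma^{-1} · (x - mu) = (-0.1097, -0.129).
  (x - mu)^T · [Sigma^{-1} · (x - mu)] = (-1)·(-0.1097) + (-1)·(-0.129) = 0.2387.

Step 4 — take square root: d = √(0.2387) ≈ 0.4886.

d(x, mu) = √(0.2387) ≈ 0.4886


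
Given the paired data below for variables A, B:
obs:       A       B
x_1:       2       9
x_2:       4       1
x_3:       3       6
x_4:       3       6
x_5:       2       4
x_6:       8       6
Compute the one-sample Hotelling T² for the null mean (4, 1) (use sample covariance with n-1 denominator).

Step 1 — sample mean vector:
  mean(A) = (2 + 4 + 3 + 3 + 2 + 8) / 6 = 22/6 = 3.6667
  mean(B) = (9 + 1 + 6 + 6 + 4 + 6) / 6 = 32/6 = 5.3333
  x̄ = (3.6667, 5.3333),  deviation x̄ - mu_0 = (3.6667, 5.3333) - (4, 1) = (-0.3333, 4.3333).

Step 2 — sample covariance matrix, S[i,j] = (1/(n-1)) · Σ_k (x_{k,i} - mean_i) · (x_{k,j} - mean_j), divisor n-1 = 5:
  S[A,A] = ((-1.6667)·(-1.6667) + (0.3333)·(0.3333) + (-0.6667)·(-0.6667) + (-0.6667)·(-0.6667) + (-1.6667)·(-1.6667) + (4.3333)·(4.3333)) / 5 = 25.3333/5 = 5.0667
  S[A,B] = ((-1.6667)·(3.6667) + (0.3333)·(-4.3333) + (-0.6667)·(0.6667) + (-0.6667)·(0.6667) + (-1.6667)·(-1.3333) + (4.3333)·(0.6667)) / 5 = -3.3333/5 = -0.6667
  S[B,B] = ((3.6667)·(3.6667) + (-4.3333)·(-4.3333) + (0.6667)·(0.6667) + (0.6667)·(0.6667) + (-1.3333)·(-1.3333) + (0.6667)·(0.6667)) / 5 = 35.3333/5 = 7.0667
  S = [[5.0667, -0.6667],
 [-0.6667, 7.0667]].

Step 3 — invert S. det(S) = 5.0667·7.0667 - (-0.6667)² = 35.36.
  S^{-1} = (1/det) · [[d, -b], [-b, a]] = [[0.1998, 0.0189],
 [0.0189, 0.1433]].

Step 4 — quadratic form (x̄ - mu_0)^T · S^{-1} · (x̄ - mu_0):
  S^{-1} · (x̄ - mu_0) = (0.0151, 0.6146),
  (x̄ - mu_0)^T · [...] = (-0.3333)·(0.0151) + (4.3333)·(0.6146) = 2.6584.

Step 5 — scale by n: T² = 6 · 2.6584 = 15.9502.

T² ≈ 15.9502


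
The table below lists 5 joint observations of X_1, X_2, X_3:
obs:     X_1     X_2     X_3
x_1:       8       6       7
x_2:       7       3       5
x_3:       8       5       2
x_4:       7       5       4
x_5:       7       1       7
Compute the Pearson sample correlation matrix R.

Step 1 — column means:
  mean(X_1) = (8 + 7 + 8 + 7 + 7) / 5 = 37/5 = 7.4
  mean(X_2) = (6 + 3 + 5 + 5 + 1) / 5 = 20/5 = 4
  mean(X_3) = (7 + 5 + 2 + 4 + 7) / 5 = 25/5 = 5

Step 2 — sample variances and covariances s[i,j] = (1/(n-1)) · Σ_k (x_{k,i} - mean_i) · (x_{k,j} - mean_j), with n-1 = 4:
  s[X_1,X_1] = ((0.6)·(0.6) + (-0.4)·(-0.4) + (0.6)·(0.6) + (-0.4)·(-0.4) + (-0.4)·(-0.4)) / 4 = 1.2/4 = 0.3
  s[X_1,X_2] = ((0.6)·(2) + (-0.4)·(-1) + (0.6)·(1) + (-0.4)·(1) + (-0.4)·(-3)) / 4 = 3/4 = 0.75
  s[X_1,X_3] = ((0.6)·(2) + (-0.4)·(0) + (0.6)·(-3) + (-0.4)·(-1) + (-0.4)·(2)) / 4 = -1/4 = -0.25
  s[X_2,X_2] = ((2)·(2) + (-1)·(-1) + (1)·(1) + (1)·(1) + (-3)·(-3)) / 4 = 16/4 = 4
  s[X_2,X_3] = ((2)·(2) + (-1)·(0) + (1)·(-3) + (1)·(-1) + (-3)·(2)) / 4 = -6/4 = -1.5
  s[X_3,X_3] = ((2)·(2) + (0)·(0) + (-3)·(-3) + (-1)·(-1) + (2)·(2)) / 4 = 18/4 = 4.5
  Sample standard deviations s_i = √(s[i,i]):
  s(X_1) = √(0.3) = 0.5477
  s(X_2) = √(4) = 2
  s(X_3) = √(4.5) = 2.1213

Step 3 — r_{ij} = s_{ij} / (s_i · s_j):
  r[X_1,X_1] = 1 (diagonal).
  r[X_1,X_2] = 0.75 / (0.5477 · 2) = 0.75 / 1.0954 = 0.6847
  r[X_1,X_3] = -0.25 / (0.5477 · 2.1213) = -0.25 / 1.1619 = -0.2152
  r[X_2,X_2] = 1 (diagonal).
  r[X_2,X_3] = -1.5 / (2 · 2.1213) = -1.5 / 4.2426 = -0.3536
  r[X_3,X_3] = 1 (diagonal).

R is symmetric with unit diagonal. Assembling:

R = [[1, 0.6847, -0.2152],
 [0.6847, 1, -0.3536],
 [-0.2152, -0.3536, 1]]


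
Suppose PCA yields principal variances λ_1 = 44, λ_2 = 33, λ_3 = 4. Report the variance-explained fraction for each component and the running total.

Step 1 — total variance = trace(Sigma) = Σ λ_i = 44 + 33 + 4 = 81.

Step 2 — fraction explained by component i = λ_i / Σ λ:
  PC1: 44/81 = 0.5432
  PC2: 33/81 = 0.4074
  PC3: 4/81 = 0.0494

Step 3 — cumulative fraction after k components = (λ_1 + ... + λ_k) / Σ λ:
  k = 1: 44/81 = 0.5432
  k = 2: (44 + 33)/81 = 77/81 = 0.9506
  k = 3: (44 + 33 + 4)/81 = 81/81 = 1

Summary (fraction, with percent):

explained: PC1 0.5432 (54.32%), PC2 0.4074 (40.74%), PC3 0.0494 (4.94%);  cumulative: 0.5432, 0.9506, 1


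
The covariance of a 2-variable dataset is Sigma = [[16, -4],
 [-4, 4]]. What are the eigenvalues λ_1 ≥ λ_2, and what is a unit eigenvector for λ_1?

Step 1 — characteristic polynomial of 2×2 Sigma:
  det(Sigma - λI) = λ² - trace · λ + det = 0.
  trace = 16 + 4 = 20, det = 16·4 - (-4)² = 48.
Step 2 — discriminant:
  Δ = trace² - 4·det = 400 - 192 = 208.
Step 3 — eigenvalues:
  λ = (trace ± √Δ)/2 = (20 ± 14.4222)/2,
  λ_1 = 17.2111,  λ_2 = 2.7889.

Step 4 — unit eigenvector for λ_1: solve (Sigma - λ_1 I)v = 0. First row:
  (16 - 17.2111)·v_x + (-4)·v_y = 0, i.e. (-1.2111)·v_x + (-4)·v_y = 0,
  so v ∝ (b, λ_1 - a) = (-4, 1.2111); multiply by -1 so the first entry is positive: u = (4, -1.2111).
  ||u|| = √((4)² + (-1.2111)²) = √(17.4668) ≈ 4.1793,
  v_1 = u/||u|| ≈ (0.9571, -0.2898) (||v_1|| = 1).

λ_1 = 17.2111,  λ_2 = 2.7889;  v_1 ≈ (0.9571, -0.2898)


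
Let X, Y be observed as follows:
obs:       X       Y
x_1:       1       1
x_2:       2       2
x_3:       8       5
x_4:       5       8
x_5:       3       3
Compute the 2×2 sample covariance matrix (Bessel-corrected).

Step 1 — column means:
  mean(X) = (1 + 2 + 8 + 5 + 3) / 5 = 19/5 = 3.8
  mean(Y) = (1 + 2 + 5 + 8 + 3) / 5 = 19/5 = 3.8

Step 2 — sample covariance S[i,j] = (1/(n-1)) · Σ_k (x_{k,i} - mean_i) · (x_{k,j} - mean_j), with n-1 = 4.
  S[X,X] = ((-2.8)·(-2.8) + (-1.8)·(-1.8) + (4.2)·(4.2) + (1.2)·(1.2) + (-0.8)·(-0.8)) / 4 = 30.8/4 = 7.7
  S[X,Y] = ((-2.8)·(-2.8) + (-1.8)·(-1.8) + (4.2)·(1.2) + (1.2)·(4.2) + (-0.8)·(-0.8)) / 4 = 21.8/4 = 5.45
  S[Y,Y] = ((-2.8)·(-2.8) + (-1.8)·(-1.8) + (1.2)·(1.2) + (4.2)·(4.2) + (-0.8)·(-0.8)) / 4 = 30.8/4 = 7.7

S is symmetric (S[j,i] = S[i,j]). Assembling:

S = [[7.7, 5.45],
 [5.45, 7.7]]


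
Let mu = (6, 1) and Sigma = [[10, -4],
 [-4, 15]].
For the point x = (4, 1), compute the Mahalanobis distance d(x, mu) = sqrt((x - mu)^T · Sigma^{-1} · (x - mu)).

Step 1 — centre the observation: (x - mu) = (-2, 0).

Step 2 — invert Sigma. det(Sigma) = 10·15 - (-4)² = 134.
  Sigma^{-1} = (1/det) · [[d, -b], [-b, a]] = [[0.1119, 0.0299],
 [0.0299, 0.0746]].

Step 3 — form the quadratic (x - mu)^T · Sigma^{-1} · (x - mu):
  Sigma^{-1} · (x - mu) = (-0.2239, -0.0597).
  (x - mu)^T · [Sigma^{-1} · (x - mu)] = (-2)·(-0.2239) + (0)·(-0.0597) = 0.4478.

Step 4 — take square root: d = √(0.4478) ≈ 0.6691.

d(x, mu) = √(0.4478) ≈ 0.6691


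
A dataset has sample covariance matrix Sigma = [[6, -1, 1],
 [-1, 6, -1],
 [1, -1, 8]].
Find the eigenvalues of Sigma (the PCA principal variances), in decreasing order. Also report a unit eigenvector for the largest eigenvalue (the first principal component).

Step 1 — characteristic polynomial p(λ) = det(λI - Sigma) = λ³ - tr·λ² + c_1·λ - det, where tr = trace, c_1 = sum of the principal 2×2 minors, det = det(Sigma):
  tr = 6 + 6 + 8 = 20,
  c_1 = (6·6 - (-1)²) + (6·8 - (1)²) + (6·8 - (-1)²) = 35 + 47 + 47 = 129,
  det = 6·(6·8 - (-1)²) - (-1)·((-1)·8 - (-1)·(1)) + (1)·((-1)·(-1) - 6·(1)) = 6·(47) - (-1)·(-7) + (1)·(-5) = 270.
  So p(λ) = λ³ - 20λ² + 129λ - 270.
Step 2 — look for an integer root (rational root theorem: any rational root is an integer divisor of 270). Testing λ = 5:
  p(5) = 125 - 500 + 645 - 270 = 0  ✓
  Dividing out (λ - 5): p(λ) = (λ - 5)(λ² - 15λ + 54).
Step 3 — remaining eigenvalues from the quadratic λ² - 15λ + 54 = 0:
  Δ = 15² - 4·54 = 225 - 216 = 9,  λ = (15 ± √9)/2 = (15 ± 3)/2 = 9 or 6.
  Sorted: λ_1 = 9,  λ_2 = 6,  λ_3 = 5  (check: sum = 20 = tr ✓).

Step 4 — unit eigenvector for λ_1 = 9: v spans the null space of (Sigma - λ_1 I), whose rows are
  r_1 = (-3, -1, 1),  r_2 = (-1, -3, -1),  r_3 = (1, -1, -1).
  v is orthogonal to every row, so take v ∝ r_1 × r_2 = ((-1)·(-1) - (1)·(-3), (1)·(-1) - (-3)·(-1), (-3)·(-3) - (-1)·(-1)) = (4, -4, 8).
  Rescale (divide by 4): u = (1, -1, 2).
  ||u|| = √((1)² + (-1)² + (2)²) = √(6) ≈ 2.4495,  v_1 = u/||u|| ≈ (0.4082, -0.4082, 0.8165) (||v_1|| = 1).

λ_1 = 9,  λ_2 = 6,  λ_3 = 5;  v_1 ≈ (0.4082, -0.4082, 0.8165)


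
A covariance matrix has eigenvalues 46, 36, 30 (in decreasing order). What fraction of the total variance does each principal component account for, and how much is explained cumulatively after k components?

Step 1 — total variance = trace(Sigma) = Σ λ_i = 46 + 36 + 30 = 112.

Step 2 — fraction explained by component i = λ_i / Σ λ:
  PC1: 46/112 = 0.4107
  PC2: 36/112 = 0.3214
  PC3: 30/112 = 0.2679

Step 3 — cumulative fraction after k components = (λ_1 + ... + λ_k) / Σ λ:
  k = 1: 46/112 = 0.4107
  k = 2: (46 + 36)/112 = 82/112 = 0.7321
  k = 3: (46 + 36 + 30)/112 = 112/112 = 1

Summary (fraction, with percent):

explained: PC1 0.4107 (41.07%), PC2 0.3214 (32.14%), PC3 0.2679 (26.79%);  cumulative: 0.4107, 0.7321, 1


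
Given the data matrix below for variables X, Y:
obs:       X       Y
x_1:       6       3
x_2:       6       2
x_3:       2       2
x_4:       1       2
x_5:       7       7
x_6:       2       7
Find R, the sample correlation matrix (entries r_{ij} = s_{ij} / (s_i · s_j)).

Step 1 — column means:
  mean(X) = (6 + 6 + 2 + 1 + 7 + 2) / 6 = 24/6 = 4
  mean(Y) = (3 + 2 + 2 + 2 + 7 + 7) / 6 = 23/6 = 3.8333

Step 2 — sample variances and covariances s[i,j] = (1/(n-1)) · Σ_k (x_{k,i} - mean_i) · (x_{k,j} - mean_j), with n-1 = 5:
  s[X,X] = ((2)·(2) + (2)·(2) + (-2)·(-2) + (-3)·(-3) + (3)·(3) + (-2)·(-2)) / 5 = 34/5 = 6.8
  s[X,Y] = ((2)·(-0.8333) + (2)·(-1.8333) + (-2)·(-1.8333) + (-3)·(-1.8333) + (3)·(3.1667) + (-2)·(3.1667)) / 5 = 7/5 = 1.4
  s[Y,Y] = ((-0.8333)·(-0.8333) + (-1.8333)·(-1.8333) + (-1.8333)·(-1.8333) + (-1.8333)·(-1.8333) + (3.1667)·(3.1667) + (3.1667)·(3.1667)) / 5 = 30.8333/5 = 6.1667
  Sample standard deviations s_i = √(s[i,i]):
  s(X) = √(6.8) = 2.6077
  s(Y) = √(6.1667) = 2.4833

Step 3 — r_{ij} = s_{ij} / (s_i · s_j):
  r[X,X] = 1 (diagonal).
  r[X,Y] = 1.4 / (2.6077 · 2.4833) = 1.4 / 6.4756 = 0.2162
  r[Y,Y] = 1 (diagonal).

R is symmetric with unit diagonal. Assembling:

R = [[1, 0.2162],
 [0.2162, 1]]


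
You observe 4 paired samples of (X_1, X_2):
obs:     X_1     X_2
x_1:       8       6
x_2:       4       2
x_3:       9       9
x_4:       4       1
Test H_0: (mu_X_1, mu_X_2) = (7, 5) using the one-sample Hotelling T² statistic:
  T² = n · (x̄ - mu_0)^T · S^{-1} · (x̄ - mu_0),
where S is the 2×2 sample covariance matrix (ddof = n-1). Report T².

Step 1 — sample mean vector:
  mean(X_1) = (8 + 4 + 9 + 4) / 4 = 25/4 = 6.25
  mean(X_2) = (6 + 2 + 9 + 1) / 4 = 18/4 = 4.5
  x̄ = (6.25, 4.5),  deviation x̄ - mu_0 = (6.25, 4.5) - (7, 5) = (-0.75, -0.5).

Step 2 — sample covariance matrix, S[i,j] = (1/(n-1)) · Σ_k (x_{k,i} - mean_i) · (x_{k,j} - mean_j), divisor n-1 = 3:
  S[X_1,X_1] = ((1.75)·(1.75) + (-2.25)·(-2.25) + (2.75)·(2.75) + (-2.25)·(-2.25)) / 3 = 20.75/3 = 6.9167
  S[X_1,X_2] = ((1.75)·(1.5) + (-2.25)·(-2.5) + (2.75)·(4.5) + (-2.25)·(-3.5)) / 3 = 28.5/3 = 9.5
  S[X_2,X_2] = ((1.5)·(1.5) + (-2.5)·(-2.5) + (4.5)·(4.5) + (-3.5)·(-3.5)) / 3 = 41/3 = 13.6667
  S = [[6.9167, 9.5],
 [9.5, 13.6667]].

Step 3 — invert S. det(S) = 6.9167·13.6667 - (9.5)² = 4.2778.
  S^{-1} = (1/det) · [[d, -b], [-b, a]] = [[3.1948, -2.2208],
 [-2.2208, 1.6169]].

Step 4 — quadratic form (x̄ - mu_0)^T · S^{-1} · (x̄ - mu_0):
  S^{-1} · (x̄ - mu_0) = (-1.2857, 0.8571),
  (x̄ - mu_0)^T · [...] = (-0.75)·(-1.2857) + (-0.5)·(0.8571) = 0.5357.

Step 5 — scale by n: T² = 4 · 0.5357 = 2.1429.

T² ≈ 2.1429


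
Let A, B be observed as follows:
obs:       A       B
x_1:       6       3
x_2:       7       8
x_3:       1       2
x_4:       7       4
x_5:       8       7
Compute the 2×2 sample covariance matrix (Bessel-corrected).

Step 1 — column means:
  mean(A) = (6 + 7 + 1 + 7 + 8) / 5 = 29/5 = 5.8
  mean(B) = (3 + 8 + 2 + 4 + 7) / 5 = 24/5 = 4.8

Step 2 — sample covariance S[i,j] = (1/(n-1)) · Σ_k (x_{k,i} - mean_i) · (x_{k,j} - mean_j), with n-1 = 4.
  S[A,A] = ((0.2)·(0.2) + (1.2)·(1.2) + (-4.8)·(-4.8) + (1.2)·(1.2) + (2.2)·(2.2)) / 4 = 30.8/4 = 7.7
  S[A,B] = ((0.2)·(-1.8) + (1.2)·(3.2) + (-4.8)·(-2.8) + (1.2)·(-0.8) + (2.2)·(2.2)) / 4 = 20.8/4 = 5.2
  S[B,B] = ((-1.8)·(-1.8) + (3.2)·(3.2) + (-2.8)·(-2.8) + (-0.8)·(-0.8) + (2.2)·(2.2)) / 4 = 26.8/4 = 6.7

S is symmetric (S[j,i] = S[i,j]). Assembling:

S = [[7.7, 5.2],
 [5.2, 6.7]]


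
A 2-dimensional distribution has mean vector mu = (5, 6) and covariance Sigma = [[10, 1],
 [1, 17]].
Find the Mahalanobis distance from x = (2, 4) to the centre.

Step 1 — centre the observation: (x - mu) = (-3, -2).

Step 2 — invert Sigma. det(Sigma) = 10·17 - (1)² = 169.
  Sigma^{-1} = (1/det) · [[d, -b], [-b, a]] = [[0.1006, -0.0059],
 [-0.0059, 0.0592]].

Step 3 — form the quadratic (x - mu)^T · Sigma^{-1} · (x - mu):
  Sigma^{-1} · (x - mu) = (-0.2899, -0.1006).
  (x - mu)^T · [Sigma^{-1} · (x - mu)] = (-3)·(-0.2899) + (-2)·(-0.1006) = 1.071.

Step 4 — take square root: d = √(1.071) ≈ 1.0349.

d(x, mu) = √(1.071) ≈ 1.0349


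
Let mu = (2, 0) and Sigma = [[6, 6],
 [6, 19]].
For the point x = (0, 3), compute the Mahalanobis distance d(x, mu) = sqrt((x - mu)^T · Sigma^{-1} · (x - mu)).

Step 1 — centre the observation: (x - mu) = (-2, 3).

Step 2 — invert Sigma. det(Sigma) = 6·19 - (6)² = 78.
  Sigma^{-1} = (1/det) · [[d, -b], [-b, a]] = [[0.2436, -0.0769],
 [-0.0769, 0.0769]].

Step 3 — form the quadratic (x - mu)^T · Sigma^{-1} · (x - mu):
  Sigma^{-1} · (x - mu) = (-0.7179, 0.3846).
  (x - mu)^T · [Sigma^{-1} · (x - mu)] = (-2)·(-0.7179) + (3)·(0.3846) = 2.5897.

Step 4 — take square root: d = √(2.5897) ≈ 1.6093.

d(x, mu) = √(2.5897) ≈ 1.6093


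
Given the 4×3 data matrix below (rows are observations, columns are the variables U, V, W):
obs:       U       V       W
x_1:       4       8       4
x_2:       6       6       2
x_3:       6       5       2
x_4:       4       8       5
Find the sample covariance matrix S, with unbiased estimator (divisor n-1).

Step 1 — column means:
  mean(U) = (4 + 6 + 6 + 4) / 4 = 20/4 = 5
  mean(V) = (8 + 6 + 5 + 8) / 4 = 27/4 = 6.75
  mean(W) = (4 + 2 + 2 + 5) / 4 = 13/4 = 3.25

Step 2 — sample covariance S[i,j] = (1/(n-1)) · Σ_k (x_{k,i} - mean_i) · (x_{k,j} - mean_j), with n-1 = 3.
  S[U,U] = ((-1)·(-1) + (1)·(1) + (1)·(1) + (-1)·(-1)) / 3 = 4/3 = 1.3333
  S[U,V] = ((-1)·(1.25) + (1)·(-0.75) + (1)·(-1.75) + (-1)·(1.25)) / 3 = -5/3 = -1.6667
  S[U,W] = ((-1)·(0.75) + (1)·(-1.25) + (1)·(-1.25) + (-1)·(1.75)) / 3 = -5/3 = -1.6667
  S[V,V] = ((1.25)·(1.25) + (-0.75)·(-0.75) + (-1.75)·(-1.75) + (1.25)·(1.25)) / 3 = 6.75/3 = 2.25
  S[V,W] = ((1.25)·(0.75) + (-0.75)·(-1.25) + (-1.75)·(-1.25) + (1.25)·(1.75)) / 3 = 6.25/3 = 2.0833
  S[W,W] = ((0.75)·(0.75) + (-1.25)·(-1.25) + (-1.25)·(-1.25) + (1.75)·(1.75)) / 3 = 6.75/3 = 2.25

S is symmetric (S[j,i] = S[i,j]). Assembling:

S = [[1.3333, -1.6667, -1.6667],
 [-1.6667, 2.25, 2.0833],
 [-1.6667, 2.0833, 2.25]]


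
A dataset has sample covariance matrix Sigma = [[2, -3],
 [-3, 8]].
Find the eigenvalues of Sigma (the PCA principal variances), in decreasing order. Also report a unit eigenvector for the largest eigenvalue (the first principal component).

Step 1 — characteristic polynomial of 2×2 Sigma:
  det(Sigma - λI) = λ² - trace · λ + det = 0.
  trace = 2 + 8 = 10, det = 2·8 - (-3)² = 7.
Step 2 — discriminant:
  Δ = trace² - 4·det = 100 - 28 = 72.
Step 3 — eigenvalues:
  λ = (trace ± √Δ)/2 = (10 ± 8.4853)/2,
  λ_1 = 9.2426,  λ_2 = 0.7574.

Step 4 — unit eigenvector for λ_1: solve (Sigma - λ_1 I)v = 0. First row:
  (2 - 9.2426)·v_x + (-3)·v_y = 0, i.e. (-7.2426)·v_x + (-3)·v_y = 0,
  so v ∝ (b, λ_1 - a) = (-3, 7.2426); multiply by -1 so the first entry is positive: u = (3, -7.2426).
  ||u|| = √((3)² + (-7.2426)²) = √(61.4558) ≈ 7.8394,
  v_1 = u/||u|| ≈ (0.3827, -0.9239) (||v_1|| = 1).

λ_1 = 9.2426,  λ_2 = 0.7574;  v_1 ≈ (0.3827, -0.9239)


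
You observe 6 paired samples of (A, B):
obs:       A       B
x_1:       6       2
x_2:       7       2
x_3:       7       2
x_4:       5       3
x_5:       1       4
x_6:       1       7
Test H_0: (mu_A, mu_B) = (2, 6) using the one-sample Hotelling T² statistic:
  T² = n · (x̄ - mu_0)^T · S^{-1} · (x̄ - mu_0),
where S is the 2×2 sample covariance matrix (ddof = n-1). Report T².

Step 1 — sample mean vector:
  mean(A) = (6 + 7 + 7 + 5 + 1 + 1) / 6 = 27/6 = 4.5
  mean(B) = (2 + 2 + 2 + 3 + 4 + 7) / 6 = 20/6 = 3.3333
  x̄ = (4.5, 3.3333),  deviation x̄ - mu_0 = (4.5, 3.3333) - (2, 6) = (2.5, -2.6667).

Step 2 — sample covariance matrix, S[i,j] = (1/(n-1)) · Σ_k (x_{k,i} - mean_i) · (x_{k,j} - mean_j), divisor n-1 = 5:
  S[A,A] = ((1.5)·(1.5) + (2.5)·(2.5) + (2.5)·(2.5) + (0.5)·(0.5) + (-3.5)·(-3.5) + (-3.5)·(-3.5)) / 5 = 39.5/5 = 7.9
  S[A,B] = ((1.5)·(-1.3333) + (2.5)·(-1.3333) + (2.5)·(-1.3333) + (0.5)·(-0.3333) + (-3.5)·(0.6667) + (-3.5)·(3.6667)) / 5 = -24/5 = -4.8
  S[B,B] = ((-1.3333)·(-1.3333) + (-1.3333)·(-1.3333) + (-1.3333)·(-1.3333) + (-0.3333)·(-0.3333) + (0.6667)·(0.6667) + (3.6667)·(3.6667)) / 5 = 19.3333/5 = 3.8667
  S = [[7.9, -4.8],
 [-4.8, 3.8667]].

Step 3 — invert S. det(S) = 7.9·3.8667 - (-4.8)² = 7.5067.
  S^{-1} = (1/det) · [[d, -b], [-b, a]] = [[0.5151, 0.6394],
 [0.6394, 1.0524]].

Step 4 — quadratic form (x̄ - mu_0)^T · S^{-1} · (x̄ - mu_0):
  S^{-1} · (x̄ - mu_0) = (-0.4174, -1.2078),
  (x̄ - mu_0)^T · [...] = (2.5)·(-0.4174) + (-2.6667)·(-1.2078) = 2.1773.

Step 5 — scale by n: T² = 6 · 2.1773 = 13.0639.

T² ≈ 13.0639


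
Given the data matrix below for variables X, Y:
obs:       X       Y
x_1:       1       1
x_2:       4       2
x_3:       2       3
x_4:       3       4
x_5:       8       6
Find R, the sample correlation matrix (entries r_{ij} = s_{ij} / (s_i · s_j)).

Step 1 — column means:
  mean(X) = (1 + 4 + 2 + 3 + 8) / 5 = 18/5 = 3.6
  mean(Y) = (1 + 2 + 3 + 4 + 6) / 5 = 16/5 = 3.2

Step 2 — sample variances and covariances s[i,j] = (1/(n-1)) · Σ_k (x_{k,i} - mean_i) · (x_{k,j} - mean_j), with n-1 = 4:
  s[X,X] = ((-2.6)·(-2.6) + (0.4)·(0.4) + (-1.6)·(-1.6) + (-0.6)·(-0.6) + (4.4)·(4.4)) / 4 = 29.2/4 = 7.3
  s[X,Y] = ((-2.6)·(-2.2) + (0.4)·(-1.2) + (-1.6)·(-0.2) + (-0.6)·(0.8) + (4.4)·(2.8)) / 4 = 17.4/4 = 4.35
  s[Y,Y] = ((-2.2)·(-2.2) + (-1.2)·(-1.2) + (-0.2)·(-0.2) + (0.8)·(0.8) + (2.8)·(2.8)) / 4 = 14.8/4 = 3.7
  Sample standard deviations s_i = √(s[i,i]):
  s(X) = √(7.3) = 2.7019
  s(Y) = √(3.7) = 1.9235

Step 3 — r_{ij} = s_{ij} / (s_i · s_j):
  r[X,X] = 1 (diagonal).
  r[X,Y] = 4.35 / (2.7019 · 1.9235) = 4.35 / 5.1971 = 0.837
  r[Y,Y] = 1 (diagonal).

R is symmetric with unit diagonal. Assembling:

R = [[1, 0.837],
 [0.837, 1]]


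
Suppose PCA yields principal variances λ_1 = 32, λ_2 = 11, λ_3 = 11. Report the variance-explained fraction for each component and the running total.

Step 1 — total variance = trace(Sigma) = Σ λ_i = 32 + 11 + 11 = 54.

Step 2 — fraction explained by component i = λ_i / Σ λ:
  PC1: 32/54 = 0.5926
  PC2: 11/54 = 0.2037
  PC3: 11/54 = 0.2037

Step 3 — cumulative fraction after k components = (λ_1 + ... + λ_k) / Σ λ:
  k = 1: 32/54 = 0.5926
  k = 2: (32 + 11)/54 = 43/54 = 0.7963
  k = 3: (32 + 11 + 11)/54 = 54/54 = 1

Summary (fraction, with percent):

explained: PC1 0.5926 (59.26%), PC2 0.2037 (20.37%), PC3 0.2037 (20.37%);  cumulative: 0.5926, 0.7963, 1


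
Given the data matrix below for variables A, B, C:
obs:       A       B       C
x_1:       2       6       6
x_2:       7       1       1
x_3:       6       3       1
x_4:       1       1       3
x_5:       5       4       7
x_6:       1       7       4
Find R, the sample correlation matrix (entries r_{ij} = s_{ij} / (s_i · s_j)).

Step 1 — column means:
  mean(A) = (2 + 7 + 6 + 1 + 5 + 1) / 6 = 22/6 = 3.6667
  mean(B) = (6 + 1 + 3 + 1 + 4 + 7) / 6 = 22/6 = 3.6667
  mean(C) = (6 + 1 + 1 + 3 + 7 + 4) / 6 = 22/6 = 3.6667

Step 2 — sample variances and covariances s[i,j] = (1/(n-1)) · Σ_k (x_{k,i} - mean_i) · (x_{k,j} - mean_j), with n-1 = 5:
  s[A,A] = ((-1.6667)·(-1.6667) + (3.3333)·(3.3333) + (2.3333)·(2.3333) + (-2.6667)·(-2.6667) + (1.3333)·(1.3333) + (-2.6667)·(-2.6667)) / 5 = 35.3333/5 = 7.0667
  s[A,B] = ((-1.6667)·(2.3333) + (3.3333)·(-2.6667) + (2.3333)·(-0.6667) + (-2.6667)·(-2.6667) + (1.3333)·(0.3333) + (-2.6667)·(3.3333)) / 5 = -15.6667/5 = -3.1333
  s[A,C] = ((-1.6667)·(2.3333) + (3.3333)·(-2.6667) + (2.3333)·(-2.6667) + (-2.6667)·(-0.6667) + (1.3333)·(3.3333) + (-2.6667)·(0.3333)) / 5 = -13.6667/5 = -2.7333
  s[B,B] = ((2.3333)·(2.3333) + (-2.6667)·(-2.6667) + (-0.6667)·(-0.6667) + (-2.6667)·(-2.6667) + (0.3333)·(0.3333) + (3.3333)·(3.3333)) / 5 = 31.3333/5 = 6.2667
  s[B,C] = ((2.3333)·(2.3333) + (-2.6667)·(-2.6667) + (-0.6667)·(-2.6667) + (-2.6667)·(-0.6667) + (0.3333)·(3.3333) + (3.3333)·(0.3333)) / 5 = 18.3333/5 = 3.6667
  s[C,C] = ((2.3333)·(2.3333) + (-2.6667)·(-2.6667) + (-2.6667)·(-2.6667) + (-0.6667)·(-0.6667) + (3.3333)·(3.3333) + (0.3333)·(0.3333)) / 5 = 31.3333/5 = 6.2667
  Sample standard deviations s_i = √(s[i,i]):
  s(A) = √(7.0667) = 2.6583
  s(B) = √(6.2667) = 2.5033
  s(C) = √(6.2667) = 2.5033

Step 3 — r_{ij} = s_{ij} / (s_i · s_j):
  r[A,A] = 1 (diagonal).
  r[A,B] = -3.1333 / (2.6583 · 2.5033) = -3.1333 / 6.6547 = -0.4708
  r[A,C] = -2.7333 / (2.6583 · 2.5033) = -2.7333 / 6.6547 = -0.4107
  r[B,B] = 1 (diagonal).
  r[B,C] = 3.6667 / (2.5033 · 2.5033) = 3.6667 / 6.2667 = 0.5851
  r[C,C] = 1 (diagonal).

R is symmetric with unit diagonal. Assembling:

R = [[1, -0.4708, -0.4107],
 [-0.4708, 1, 0.5851],
 [-0.4107, 0.5851, 1]]


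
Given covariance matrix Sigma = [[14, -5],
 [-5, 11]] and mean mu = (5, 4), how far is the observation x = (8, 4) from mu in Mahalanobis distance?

Step 1 — centre the observation: (x - mu) = (3, 0).

Step 2 — invert Sigma. det(Sigma) = 14·11 - (-5)² = 129.
  Sigma^{-1} = (1/det) · [[d, -b], [-b, a]] = [[0.0853, 0.0388],
 [0.0388, 0.1085]].

Step 3 — form the quadratic (x - mu)^T · Sigma^{-1} · (x - mu):
  Sigma^{-1} · (x - mu) = (0.2558, 0.1163).
  (x - mu)^T · [Sigma^{-1} · (x - mu)] = (3)·(0.2558) + (0)·(0.1163) = 0.7674.

Step 4 — take square root: d = √(0.7674) ≈ 0.876.

d(x, mu) = √(0.7674) ≈ 0.876


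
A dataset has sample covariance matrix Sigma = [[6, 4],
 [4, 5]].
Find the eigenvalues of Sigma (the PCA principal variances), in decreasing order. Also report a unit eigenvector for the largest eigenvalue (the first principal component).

Step 1 — characteristic polynomial of 2×2 Sigma:
  det(Sigma - λI) = λ² - trace · λ + det = 0.
  trace = 6 + 5 = 11, det = 6·5 - (4)² = 14.
Step 2 — discriminant:
  Δ = trace² - 4·det = 121 - 56 = 65.
Step 3 — eigenvalues:
  λ = (trace ± √Δ)/2 = (11 ± 8.0623)/2,
  λ_1 = 9.5311,  λ_2 = 1.4689.

Step 4 — unit eigenvector for λ_1: solve (Sigma - λ_1 I)v = 0. First row:
  (6 - 9.5311)·v_x + (4)·v_y = 0, i.e. (-3.5311)·v_x + (4)·v_y = 0,
  so v ∝ (b, λ_1 - a) = (4, 3.5311) = u.
  ||u|| = √((4)² + (3.5311)²) = √(28.4689) ≈ 5.3356,
  v_1 = u/||u|| ≈ (0.7497, 0.6618) (||v_1|| = 1).

λ_1 = 9.5311,  λ_2 = 1.4689;  v_1 ≈ (0.7497, 0.6618)


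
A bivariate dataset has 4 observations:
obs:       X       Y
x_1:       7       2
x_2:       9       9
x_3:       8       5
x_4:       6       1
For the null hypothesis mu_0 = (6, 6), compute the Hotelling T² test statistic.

Step 1 — sample mean vector:
  mean(X) = (7 + 9 + 8 + 6) / 4 = 30/4 = 7.5
  mean(Y) = (2 + 9 + 5 + 1) / 4 = 17/4 = 4.25
  x̄ = (7.5, 4.25),  deviation x̄ - mu_0 = (7.5, 4.25) - (6, 6) = (1.5, -1.75).

Step 2 — sample covariance matrix, S[i,j] = (1/(n-1)) · Σ_k (x_{k,i} - mean_i) · (x_{k,j} - mean_j), divisor n-1 = 3:
  S[X,X] = ((-0.5)·(-0.5) + (1.5)·(1.5) + (0.5)·(0.5) + (-1.5)·(-1.5)) / 3 = 5/3 = 1.6667
  S[X,Y] = ((-0.5)·(-2.25) + (1.5)·(4.75) + (0.5)·(0.75) + (-1.5)·(-3.25)) / 3 = 13.5/3 = 4.5
  S[Y,Y] = ((-2.25)·(-2.25) + (4.75)·(4.75) + (0.75)·(0.75) + (-3.25)·(-3.25)) / 3 = 38.75/3 = 12.9167
  S = [[1.6667, 4.5],
 [4.5, 12.9167]].

Step 3 — invert S. det(S) = 1.6667·12.9167 - (4.5)² = 1.2778.
  S^{-1} = (1/det) · [[d, -b], [-b, a]] = [[10.1087, -3.5217],
 [-3.5217, 1.3043]].

Step 4 — quadratic form (x̄ - mu_0)^T · S^{-1} · (x̄ - mu_0):
  S^{-1} · (x̄ - mu_0) = (21.3261, -7.5652),
  (x̄ - mu_0)^T · [...] = (1.5)·(21.3261) + (-1.75)·(-7.5652) = 45.2283.

Step 5 — scale by n: T² = 4 · 45.2283 = 180.913.

T² ≈ 180.913


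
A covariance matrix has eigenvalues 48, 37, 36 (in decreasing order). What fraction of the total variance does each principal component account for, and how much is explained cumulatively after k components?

Step 1 — total variance = trace(Sigma) = Σ λ_i = 48 + 37 + 36 = 121.

Step 2 — fraction explained by component i = λ_i / Σ λ:
  PC1: 48/121 = 0.3967
  PC2: 37/121 = 0.3058
  PC3: 36/121 = 0.2975

Step 3 — cumulative fraction after k components = (λ_1 + ... + λ_k) / Σ λ:
  k = 1: 48/121 = 0.3967
  k = 2: (48 + 37)/121 = 85/121 = 0.7025
  k = 3: (48 + 37 + 36)/121 = 121/121 = 1

Summary (fraction, with percent):

explained: PC1 0.3967 (39.67%), PC2 0.3058 (30.58%), PC3 0.2975 (29.75%);  cumulative: 0.3967, 0.7025, 1


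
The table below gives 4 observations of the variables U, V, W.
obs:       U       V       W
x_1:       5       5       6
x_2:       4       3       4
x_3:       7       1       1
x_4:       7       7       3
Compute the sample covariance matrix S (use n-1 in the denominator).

Step 1 — column means:
  mean(U) = (5 + 4 + 7 + 7) / 4 = 23/4 = 5.75
  mean(V) = (5 + 3 + 1 + 7) / 4 = 16/4 = 4
  mean(W) = (6 + 4 + 1 + 3) / 4 = 14/4 = 3.5

Step 2 — sample covariance S[i,j] = (1/(n-1)) · Σ_k (x_{k,i} - mean_i) · (x_{k,j} - mean_j), with n-1 = 3.
  S[U,U] = ((-0.75)·(-0.75) + (-1.75)·(-1.75) + (1.25)·(1.25) + (1.25)·(1.25)) / 3 = 6.75/3 = 2.25
  S[U,V] = ((-0.75)·(1) + (-1.75)·(-1) + (1.25)·(-3) + (1.25)·(3)) / 3 = 1/3 = 0.3333
  S[U,W] = ((-0.75)·(2.5) + (-1.75)·(0.5) + (1.25)·(-2.5) + (1.25)·(-0.5)) / 3 = -6.5/3 = -2.1667
  S[V,V] = ((1)·(1) + (-1)·(-1) + (-3)·(-3) + (3)·(3)) / 3 = 20/3 = 6.6667
  S[V,W] = ((1)·(2.5) + (-1)·(0.5) + (-3)·(-2.5) + (3)·(-0.5)) / 3 = 8/3 = 2.6667
  S[W,W] = ((2.5)·(2.5) + (0.5)·(0.5) + (-2.5)·(-2.5) + (-0.5)·(-0.5)) / 3 = 13/3 = 4.3333

S is symmetric (S[j,i] = S[i,j]). Assembling:

S = [[2.25, 0.3333, -2.1667],
 [0.3333, 6.6667, 2.6667],
 [-2.1667, 2.6667, 4.3333]]


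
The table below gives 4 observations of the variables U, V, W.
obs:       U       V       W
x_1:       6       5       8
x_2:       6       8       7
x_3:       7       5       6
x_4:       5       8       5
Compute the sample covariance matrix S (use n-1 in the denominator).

Step 1 — column means:
  mean(U) = (6 + 6 + 7 + 5) / 4 = 24/4 = 6
  mean(V) = (5 + 8 + 5 + 8) / 4 = 26/4 = 6.5
  mean(W) = (8 + 7 + 6 + 5) / 4 = 26/4 = 6.5

Step 2 — sample covariance S[i,j] = (1/(n-1)) · Σ_k (x_{k,i} - mean_i) · (x_{k,j} - mean_j), with n-1 = 3.
  S[U,U] = ((0)·(0) + (0)·(0) + (1)·(1) + (-1)·(-1)) / 3 = 2/3 = 0.6667
  S[U,V] = ((0)·(-1.5) + (0)·(1.5) + (1)·(-1.5) + (-1)·(1.5)) / 3 = -3/3 = -1
  S[U,W] = ((0)·(1.5) + (0)·(0.5) + (1)·(-0.5) + (-1)·(-1.5)) / 3 = 1/3 = 0.3333
  S[V,V] = ((-1.5)·(-1.5) + (1.5)·(1.5) + (-1.5)·(-1.5) + (1.5)·(1.5)) / 3 = 9/3 = 3
  S[V,W] = ((-1.5)·(1.5) + (1.5)·(0.5) + (-1.5)·(-0.5) + (1.5)·(-1.5)) / 3 = -3/3 = -1
  S[W,W] = ((1.5)·(1.5) + (0.5)·(0.5) + (-0.5)·(-0.5) + (-1.5)·(-1.5)) / 3 = 5/3 = 1.6667

S is symmetric (S[j,i] = S[i,j]). Assembling:

S = [[0.6667, -1, 0.3333],
 [-1, 3, -1],
 [0.3333, -1, 1.6667]]


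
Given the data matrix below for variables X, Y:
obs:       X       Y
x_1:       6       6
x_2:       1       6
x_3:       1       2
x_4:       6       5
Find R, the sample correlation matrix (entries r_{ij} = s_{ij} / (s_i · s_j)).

Step 1 — column means:
  mean(X) = (6 + 1 + 1 + 6) / 4 = 14/4 = 3.5
  mean(Y) = (6 + 6 + 2 + 5) / 4 = 19/4 = 4.75

Step 2 — sample variances and covariances s[i,j] = (1/(n-1)) · Σ_k (x_{k,i} - mean_i) · (x_{k,j} - mean_j), with n-1 = 3:
  s[X,X] = ((2.5)·(2.5) + (-2.5)·(-2.5) + (-2.5)·(-2.5) + (2.5)·(2.5)) / 3 = 25/3 = 8.3333
  s[X,Y] = ((2.5)·(1.25) + (-2.5)·(1.25) + (-2.5)·(-2.75) + (2.5)·(0.25)) / 3 = 7.5/3 = 2.5
  s[Y,Y] = ((1.25)·(1.25) + (1.25)·(1.25) + (-2.75)·(-2.75) + (0.25)·(0.25)) / 3 = 10.75/3 = 3.5833
  Sample standard deviations s_i = √(s[i,i]):
  s(X) = √(8.3333) = 2.8868
  s(Y) = √(3.5833) = 1.893

Step 3 — r_{ij} = s_{ij} / (s_i · s_j):
  r[X,X] = 1 (diagonal).
  r[X,Y] = 2.5 / (2.8868 · 1.893) = 2.5 / 5.4645 = 0.4575
  r[Y,Y] = 1 (diagonal).

R is symmetric with unit diagonal. Assembling:

R = [[1, 0.4575],
 [0.4575, 1]]


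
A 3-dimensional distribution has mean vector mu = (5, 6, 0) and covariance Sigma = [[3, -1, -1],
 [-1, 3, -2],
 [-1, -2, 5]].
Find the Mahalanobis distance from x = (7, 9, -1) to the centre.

Step 1 — centre the observation: (x - mu) = (2, 3, -1).

Step 2 — invert Sigma (cofactor / det for 3×3, or solve directly):
  Sigma^{-1} = [[0.5238, 0.3333, 0.2381],
 [0.3333, 0.6667, 0.3333],
 [0.2381, 0.3333, 0.381]].

Step 3 — form the quadratic (x - mu)^T · Sigma^{-1} · (x - mu):
  Sigma^{-1} · (x - mu) = (1.8095, 2.3333, 1.0952).
  (x - mu)^T · [Sigma^{-1} · (x - mu)] = (2)·(1.8095) + (3)·(2.3333) + (-1)·(1.0952) = 9.5238.

Step 4 — take square root: d = √(9.5238) ≈ 3.0861.

d(x, mu) = √(9.5238) ≈ 3.0861


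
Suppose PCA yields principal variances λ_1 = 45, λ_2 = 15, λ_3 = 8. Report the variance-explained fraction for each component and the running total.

Step 1 — total variance = trace(Sigma) = Σ λ_i = 45 + 15 + 8 = 68.

Step 2 — fraction explained by component i = λ_i / Σ λ:
  PC1: 45/68 = 0.6618
  PC2: 15/68 = 0.2206
  PC3: 8/68 = 0.1176

Step 3 — cumulative fraction after k components = (λ_1 + ... + λ_k) / Σ λ:
  k = 1: 45/68 = 0.6618
  k = 2: (45 + 15)/68 = 60/68 = 0.8824
  k = 3: (45 + 15 + 8)/68 = 68/68 = 1

Summary (fraction, with percent):

explained: PC1 0.6618 (66.18%), PC2 0.2206 (22.06%), PC3 0.1176 (11.76%);  cumulative: 0.6618, 0.8824, 1


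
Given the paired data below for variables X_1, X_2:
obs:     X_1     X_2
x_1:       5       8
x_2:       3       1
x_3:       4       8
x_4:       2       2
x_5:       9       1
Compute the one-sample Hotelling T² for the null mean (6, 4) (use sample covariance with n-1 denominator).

Step 1 — sample mean vector:
  mean(X_1) = (5 + 3 + 4 + 2 + 9) / 5 = 23/5 = 4.6
  mean(X_2) = (8 + 1 + 8 + 2 + 1) / 5 = 20/5 = 4
  x̄ = (4.6, 4),  deviation x̄ - mu_0 = (4.6, 4) - (6, 4) = (-1.4, 0).

Step 2 — sample covariance matrix, S[i,j] = (1/(n-1)) · Σ_k (x_{k,i} - mean_i) · (x_{k,j} - mean_j), divisor n-1 = 4:
  S[X_1,X_1] = ((0.4)·(0.4) + (-1.6)·(-1.6) + (-0.6)·(-0.6) + (-2.6)·(-2.6) + (4.4)·(4.4)) / 4 = 29.2/4 = 7.3
  S[X_1,X_2] = ((0.4)·(4) + (-1.6)·(-3) + (-0.6)·(4) + (-2.6)·(-2) + (4.4)·(-3)) / 4 = -4/4 = -1
  S[X_2,X_2] = ((4)·(4) + (-3)·(-3) + (4)·(4) + (-2)·(-2) + (-3)·(-3)) / 4 = 54/4 = 13.5
  S = [[7.3, -1],
 [-1, 13.5]].

Step 3 — invert S. det(S) = 7.3·13.5 - (-1)² = 97.55.
  S^{-1} = (1/det) · [[d, -b], [-b, a]] = [[0.1384, 0.0103],
 [0.0103, 0.0748]].

Step 4 — quadratic form (x̄ - mu_0)^T · S^{-1} · (x̄ - mu_0):
  S^{-1} · (x̄ - mu_0) = (-0.1937, -0.0144),
  (x̄ - mu_0)^T · [...] = (-1.4)·(-0.1937) + (0)·(-0.0144) = 0.2712.

Step 5 — scale by n: T² = 5 · 0.2712 = 1.3562.

T² ≈ 1.3562


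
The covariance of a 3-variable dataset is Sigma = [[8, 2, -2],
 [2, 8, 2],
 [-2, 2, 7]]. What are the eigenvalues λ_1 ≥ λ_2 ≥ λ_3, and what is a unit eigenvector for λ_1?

Step 1 — characteristic polynomial p(λ) = det(λI - Sigma) = λ³ - tr·λ² + c_1·λ - det, where tr = trace, c_1 = sum of the principal 2×2 minors, det = det(Sigma):
  tr = 8 + 8 + 7 = 23,
  c_1 = (8·8 - (2)²) + (8·7 - (-2)²) + (8·7 - (2)²) = 60 + 52 + 52 = 164,
  det = 8·(8·7 - (2)²) - (2)·((2)·7 - (2)·(-2)) + (-2)·((2)·(2) - 8·(-2)) = 8·(52) - (2)·(18) + (-2)·(20) = 340.
  So p(λ) = λ³ - 23λ² + 164λ - 340.
Step 2 — look for an integer root (rational root theorem: any rational root is an integer divisor of 340). Testing λ = 10:
  p(10) = 1000 - 2300 + 1640 - 340 = 0  ✓
  Dividing out (λ - 10): p(λ) = (λ - 10)(λ² - 13λ + 34).
Step 3 — remaining eigenvalues from the quadratic λ² - 13λ + 34 = 0:
  Δ = 13² - 4·34 = 169 - 136 = 33,  λ = (13 ± √33)/2 = (13 ± 5.7446)/2 ≈ 9.3723 or 3.6277.
  Sorted: λ_1 = 10,  λ_2 = 9.3723,  λ_3 = 3.6277  (check: sum = 23 = tr ✓).

Step 4 — unit eigenvector for λ_1 = 10: v spans the null space of (Sigma - λ_1 I), whose rows are
  r_1 = (-2, 2, -2),  r_2 = (2, -2, 2),  r_3 = (-2, 2, -3).
  v is orthogonal to every row, so take v ∝ r_1 × r_3 = ((2)·(-3) - (-2)·(2), (-2)·(-2) - (-2)·(-3), (-2)·(2) - (2)·(-2)) = (-2, -2, 0).
  Rescale (divide by 2; multiply by -1 so the first nonzero entry is positive): u = (1, 1, 0).
  ||u|| = √((1)² + (1)² + (0)²) = √(2) ≈ 1.4142,  v_1 = u/||u|| ≈ (0.7071, 0.7071, 0) (||v_1|| = 1).

λ_1 = 10,  λ_2 = 9.3723,  λ_3 = 3.6277;  v_1 ≈ (0.7071, 0.7071, 0)


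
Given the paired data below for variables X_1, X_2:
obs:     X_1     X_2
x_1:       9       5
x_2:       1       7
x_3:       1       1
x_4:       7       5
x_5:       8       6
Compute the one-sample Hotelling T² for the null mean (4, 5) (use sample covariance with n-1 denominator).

Step 1 — sample mean vector:
  mean(X_1) = (9 + 1 + 1 + 7 + 8) / 5 = 26/5 = 5.2
  mean(X_2) = (5 + 7 + 1 + 5 + 6) / 5 = 24/5 = 4.8
  x̄ = (5.2, 4.8),  deviation x̄ - mu_0 = (5.2, 4.8) - (4, 5) = (1.2, -0.2).

Step 2 — sample covariance matrix, S[i,j] = (1/(n-1)) · Σ_k (x_{k,i} - mean_i) · (x_{k,j} - mean_j), divisor n-1 = 4:
  S[X_1,X_1] = ((3.8)·(3.8) + (-4.2)·(-4.2) + (-4.2)·(-4.2) + (1.8)·(1.8) + (2.8)·(2.8)) / 4 = 60.8/4 = 15.2
  S[X_1,X_2] = ((3.8)·(0.2) + (-4.2)·(2.2) + (-4.2)·(-3.8) + (1.8)·(0.2) + (2.8)·(1.2)) / 4 = 11.2/4 = 2.8
  S[X_2,X_2] = ((0.2)·(0.2) + (2.2)·(2.2) + (-3.8)·(-3.8) + (0.2)·(0.2) + (1.2)·(1.2)) / 4 = 20.8/4 = 5.2
  S = [[15.2, 2.8],
 [2.8, 5.2]].

Step 3 — invert S. det(S) = 15.2·5.2 - (2.8)² = 71.2.
  S^{-1} = (1/det) · [[d, -b], [-b, a]] = [[0.073, -0.0393],
 [-0.0393, 0.2135]].

Step 4 — quadratic form (x̄ - mu_0)^T · S^{-1} · (x̄ - mu_0):
  S^{-1} · (x̄ - mu_0) = (0.0955, -0.0899),
  (x̄ - mu_0)^T · [...] = (1.2)·(0.0955) + (-0.2)·(-0.0899) = 0.1326.

Step 5 — scale by n: T² = 5 · 0.1326 = 0.6629.

T² ≈ 0.6629


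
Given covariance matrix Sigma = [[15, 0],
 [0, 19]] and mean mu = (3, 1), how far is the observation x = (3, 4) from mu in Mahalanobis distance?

Step 1 — centre the observation: (x - mu) = (0, 3).

Step 2 — invert Sigma. det(Sigma) = 15·19 - (0)² = 285.
  Sigma^{-1} = (1/det) · [[d, -b], [-b, a]] = [[0.0667, 0],
 [0, 0.0526]].

Step 3 — form the quadratic (x - mu)^T · Sigma^{-1} · (x - mu):
  Sigma^{-1} · (x - mu) = (0, 0.1579).
  (x - mu)^T · [Sigma^{-1} · (x - mu)] = (0)·(0) + (3)·(0.1579) = 0.4737.

Step 4 — take square root: d = √(0.4737) ≈ 0.6882.

d(x, mu) = √(0.4737) ≈ 0.6882


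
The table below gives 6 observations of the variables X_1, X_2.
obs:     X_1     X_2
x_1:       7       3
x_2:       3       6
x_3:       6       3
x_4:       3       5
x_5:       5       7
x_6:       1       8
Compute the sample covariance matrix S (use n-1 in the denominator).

Step 1 — column means:
  mean(X_1) = (7 + 3 + 6 + 3 + 5 + 1) / 6 = 25/6 = 4.1667
  mean(X_2) = (3 + 6 + 3 + 5 + 7 + 8) / 6 = 32/6 = 5.3333

Step 2 — sample covariance S[i,j] = (1/(n-1)) · Σ_k (x_{k,i} - mean_i) · (x_{k,j} - mean_j), with n-1 = 5.
  S[X_1,X_1] = ((2.8333)·(2.8333) + (-1.1667)·(-1.1667) + (1.8333)·(1.8333) + (-1.1667)·(-1.1667) + (0.8333)·(0.8333) + (-3.1667)·(-3.1667)) / 5 = 24.8333/5 = 4.9667
  S[X_1,X_2] = ((2.8333)·(-2.3333) + (-1.1667)·(0.6667) + (1.8333)·(-2.3333) + (-1.1667)·(-0.3333) + (0.8333)·(1.6667) + (-3.1667)·(2.6667)) / 5 = -18.3333/5 = -3.6667
  S[X_2,X_2] = ((-2.3333)·(-2.3333) + (0.6667)·(0.6667) + (-2.3333)·(-2.3333) + (-0.3333)·(-0.3333) + (1.6667)·(1.6667) + (2.6667)·(2.6667)) / 5 = 21.3333/5 = 4.2667

S is symmetric (S[j,i] = S[i,j]). Assembling:

S = [[4.9667, -3.6667],
 [-3.6667, 4.2667]]


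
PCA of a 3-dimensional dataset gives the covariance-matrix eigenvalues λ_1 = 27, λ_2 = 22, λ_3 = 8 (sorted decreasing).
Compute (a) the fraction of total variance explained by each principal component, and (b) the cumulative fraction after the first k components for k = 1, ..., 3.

Step 1 — total variance = trace(Sigma) = Σ λ_i = 27 + 22 + 8 = 57.

Step 2 — fraction explained by component i = λ_i / Σ λ:
  PC1: 27/57 = 0.4737
  PC2: 22/57 = 0.386
  PC3: 8/57 = 0.1404

Step 3 — cumulative fraction after k components = (λ_1 + ... + λ_k) / Σ λ:
  k = 1: 27/57 = 0.4737
  k = 2: (27 + 22)/57 = 49/57 = 0.8596
  k = 3: (27 + 22 + 8)/57 = 57/57 = 1

Summary (fraction, with percent):

explained: PC1 0.4737 (47.37%), PC2 0.386 (38.6%), PC3 0.1404 (14.04%);  cumulative: 0.4737, 0.8596, 1


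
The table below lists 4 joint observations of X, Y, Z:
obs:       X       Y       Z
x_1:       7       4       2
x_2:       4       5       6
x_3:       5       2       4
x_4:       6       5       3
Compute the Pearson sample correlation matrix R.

Step 1 — column means:
  mean(X) = (7 + 4 + 5 + 6) / 4 = 22/4 = 5.5
  mean(Y) = (4 + 5 + 2 + 5) / 4 = 16/4 = 4
  mean(Z) = (2 + 6 + 4 + 3) / 4 = 15/4 = 3.75

Step 2 — sample variances and covariances s[i,j] = (1/(n-1)) · Σ_k (x_{k,i} - mean_i) · (x_{k,j} - mean_j), with n-1 = 3:
  s[X,X] = ((1.5)·(1.5) + (-1.5)·(-1.5) + (-0.5)·(-0.5) + (0.5)·(0.5)) / 3 = 5/3 = 1.6667
  s[X,Y] = ((1.5)·(0) + (-1.5)·(1) + (-0.5)·(-2) + (0.5)·(1)) / 3 = 0/3 = 0
  s[X,Z] = ((1.5)·(-1.75) + (-1.5)·(2.25) + (-0.5)·(0.25) + (0.5)·(-0.75)) / 3 = -6.5/3 = -2.1667
  s[Y,Y] = ((0)·(0) + (1)·(1) + (-2)·(-2) + (1)·(1)) / 3 = 6/3 = 2
  s[Y,Z] = ((0)·(-1.75) + (1)·(2.25) + (-2)·(0.25) + (1)·(-0.75)) / 3 = 1/3 = 0.3333
  s[Z,Z] = ((-1.75)·(-1.75) + (2.25)·(2.25) + (0.25)·(0.25) + (-0.75)·(-0.75)) / 3 = 8.75/3 = 2.9167
  Sample standard deviations s_i = √(s[i,i]):
  s(X) = √(1.6667) = 1.291
  s(Y) = √(2) = 1.4142
  s(Z) = √(2.9167) = 1.7078

Step 3 — r_{ij} = s_{ij} / (s_i · s_j):
  r[X,X] = 1 (diagonal).
  r[X,Y] = 0 / (1.291 · 1.4142) = 0 / 1.8257 = 0
  r[X,Z] = -2.1667 / (1.291 · 1.7078) = -2.1667 / 2.2048 = -0.9827
  r[Y,Y] = 1 (diagonal).
  r[Y,Z] = 0.3333 / (1.4142 · 1.7078) = 0.3333 / 2.4152 = 0.138
  r[Z,Z] = 1 (diagonal).

R is symmetric with unit diagonal. Assembling:

R = [[1, 0, -0.9827],
 [0, 1, 0.138],
 [-0.9827, 0.138, 1]]
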